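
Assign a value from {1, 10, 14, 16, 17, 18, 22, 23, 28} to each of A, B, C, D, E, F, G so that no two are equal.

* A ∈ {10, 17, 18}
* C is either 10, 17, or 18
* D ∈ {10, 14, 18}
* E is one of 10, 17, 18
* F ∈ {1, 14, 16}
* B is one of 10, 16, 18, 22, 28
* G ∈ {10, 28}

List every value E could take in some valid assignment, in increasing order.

10, 17, 18

A, C, E between them cover only {10, 17, 18} — a naked triple. Remove those values from B, D, G.
D must be 14 (only option left). Strike 14 from F.
That leaves G = 28. Strike 28 from B.
No further eliminations apply; E can still be any of 10, 17, 18.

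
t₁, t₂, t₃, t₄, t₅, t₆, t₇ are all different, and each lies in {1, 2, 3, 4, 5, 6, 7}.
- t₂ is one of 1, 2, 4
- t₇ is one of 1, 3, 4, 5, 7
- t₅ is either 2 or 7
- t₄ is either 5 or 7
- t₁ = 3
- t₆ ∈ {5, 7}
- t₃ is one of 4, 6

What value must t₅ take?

2

t₁ has just one choice, so t₁ = 3. Strike 3 from t₇.
Among the 6 still-open variables, 6 fits only t₃ (and all 6 values in {1, 2, 4, 5, 6, 7} must be used), so t₃ = 6.
t₄ and t₆ between them cover only {5, 7} — a naked pair. Remove those values from t₅, t₇.
So t₅ = 2.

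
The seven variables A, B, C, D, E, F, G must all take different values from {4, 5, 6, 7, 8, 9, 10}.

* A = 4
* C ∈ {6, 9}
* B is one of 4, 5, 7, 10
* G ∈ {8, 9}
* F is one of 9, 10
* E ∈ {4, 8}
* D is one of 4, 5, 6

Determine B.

7

A has just one choice, so A = 4. Eliminate 4 elsewhere: B, D, E.
That leaves E = 8. Eliminate 8 elsewhere: G.
G's domain is down to {9}, so G = 9. Strike 9 from C, F.
C has just one choice, so C = 6. So D can't be 6.
D must be 5 (only option left). Strike 5 from B.
F has just one choice, so F = 10. Eliminate 10 elsewhere: B.
So B = 7.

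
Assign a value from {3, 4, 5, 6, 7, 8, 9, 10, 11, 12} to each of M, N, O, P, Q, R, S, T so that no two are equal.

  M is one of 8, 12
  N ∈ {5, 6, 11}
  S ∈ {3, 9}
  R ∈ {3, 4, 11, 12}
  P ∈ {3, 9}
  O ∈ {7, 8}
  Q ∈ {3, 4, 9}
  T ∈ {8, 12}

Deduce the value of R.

M and T share exactly the 2 values {8, 12}; by pigeonhole those values go to them, so strike 8, 12 from O, R.
That leaves O = 7.
P and S between them cover only {3, 9} — a naked pair. Remove those values from Q, R.
Q has just one choice, so Q = 4. Remove 4 from R.
So R = 11.

11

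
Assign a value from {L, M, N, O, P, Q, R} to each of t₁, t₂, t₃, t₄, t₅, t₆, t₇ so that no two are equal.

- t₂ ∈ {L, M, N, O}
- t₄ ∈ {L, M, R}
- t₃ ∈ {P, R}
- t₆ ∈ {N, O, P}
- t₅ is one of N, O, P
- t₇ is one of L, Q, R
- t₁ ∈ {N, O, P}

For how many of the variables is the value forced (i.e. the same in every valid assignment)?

Among the 7 variables, Q fits only t₇ (and all 7 values in {L, M, N, O, P, Q, R} must be used), so t₇ = Q.
The 3 variables t₁, t₅, t₆ are confined to {N, O, P}, which locks those values in; drop them from t₂, t₃.
That leaves t₃ = R. So t₄ can't be R.
Determined: t₃=R, t₇=Q. The other variables each still have more than one consistent value. That makes 2.

2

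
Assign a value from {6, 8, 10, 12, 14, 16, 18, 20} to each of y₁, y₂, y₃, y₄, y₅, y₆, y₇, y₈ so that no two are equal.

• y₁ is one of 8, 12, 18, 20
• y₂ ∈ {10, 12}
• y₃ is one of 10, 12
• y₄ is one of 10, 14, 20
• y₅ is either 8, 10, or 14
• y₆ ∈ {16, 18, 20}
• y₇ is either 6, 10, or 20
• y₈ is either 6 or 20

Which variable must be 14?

y₄

Among the 8 variables, 16 fits only y₆ (and all 8 values in {6, 8, 10, 12, 14, 16, 18, 20} must be used), so y₆ = 16.
The 7 still-open variables together cover exactly {6, 8, 10, 12, 14, 18, 20} — 7 values for 7 variables — and 18 appears only in y₁'s list, so y₁ = 18.
Among the 6 still-open variables, 8 fits only y₅ (and all 6 values in {6, 8, 10, 12, 14, 20} must be used), so y₅ = 8.
The 5 still-open variables together cover exactly {6, 10, 12, 14, 20} — 5 values for 5 variables — and 14 appears only in y₄'s list, so y₄ = 14.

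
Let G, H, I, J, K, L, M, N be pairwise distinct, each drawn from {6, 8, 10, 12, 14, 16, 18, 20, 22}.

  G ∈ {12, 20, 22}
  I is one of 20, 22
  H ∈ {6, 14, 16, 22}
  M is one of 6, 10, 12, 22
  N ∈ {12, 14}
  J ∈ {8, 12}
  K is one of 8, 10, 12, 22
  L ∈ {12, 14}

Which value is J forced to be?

Among the 8 variables, 16 fits only H (and all 8 values in {6, 8, 10, 12, 14, 16, 20, 22} must be used), so H = 16.
Among the 7 still-open variables, 6 fits only M (and all 7 values in {6, 8, 10, 12, 14, 20, 22} must be used), so M = 6.
Among the 6 still-open variables, 10 fits only K (and all 6 values in {8, 10, 12, 14, 20, 22} must be used), so K = 10.
Among the 5 still-open variables, 8 fits only J (and all 5 values in {8, 12, 14, 20, 22} must be used), so J = 8.

8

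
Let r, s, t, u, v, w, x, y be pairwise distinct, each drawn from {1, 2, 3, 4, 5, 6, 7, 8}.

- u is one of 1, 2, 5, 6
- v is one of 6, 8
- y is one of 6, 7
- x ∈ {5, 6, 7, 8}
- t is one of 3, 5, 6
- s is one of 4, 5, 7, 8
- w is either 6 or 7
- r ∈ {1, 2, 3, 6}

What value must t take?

Among the 8 variables, 4 fits only s (and all 8 values in {1, 2, 3, 4, 5, 6, 7, 8} must be used), so s = 4.
The 2 variables w and y are confined to {6, 7}, which locks those values in; drop them from r, t, u, v, x.
v has just one choice, so v = 8. Eliminate 8 elsewhere: x.
x has just one choice, so x = 5. Remove 5 from t, u.
So t = 3.

3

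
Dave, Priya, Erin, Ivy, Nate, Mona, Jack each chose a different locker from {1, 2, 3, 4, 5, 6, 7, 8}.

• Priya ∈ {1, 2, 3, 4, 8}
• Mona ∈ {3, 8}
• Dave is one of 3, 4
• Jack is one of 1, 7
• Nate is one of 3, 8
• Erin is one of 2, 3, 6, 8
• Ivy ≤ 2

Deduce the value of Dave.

The 7 variables draw from only 7 values {1, 2, 3, 4, 6, 7, 8}, so each is used; only Erin can be 6, hence Erin = 6.
The 6 still-open variables together cover exactly {1, 2, 3, 4, 7, 8} — 6 values for 6 variables — and 7 appears only in Jack's list, so Jack = 7.
Nate and Mona share exactly the 2 values {3, 8}; by pigeonhole those values go to them, so strike 3, 8 from Dave, Priya.
So Dave = 4.

4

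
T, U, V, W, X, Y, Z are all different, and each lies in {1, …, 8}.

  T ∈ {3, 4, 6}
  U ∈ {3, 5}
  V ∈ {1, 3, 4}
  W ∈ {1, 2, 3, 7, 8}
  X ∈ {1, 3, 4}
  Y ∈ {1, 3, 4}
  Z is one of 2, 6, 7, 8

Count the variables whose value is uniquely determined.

2

V, X, Y share exactly the 3 values {1, 3, 4}; by pigeonhole those values go to them, so strike 1, 3, 4 from T, U, W.
T must be 6 (only option left). So Z can't be 6.
U must be 5 (only option left).
Determined: T=6, U=5. The other variables each still have more than one consistent value. That makes 2.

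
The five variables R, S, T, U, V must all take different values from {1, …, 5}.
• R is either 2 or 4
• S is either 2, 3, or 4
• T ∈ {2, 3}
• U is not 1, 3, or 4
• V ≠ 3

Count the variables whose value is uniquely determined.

2

The 5 variables together cover exactly {1, 2, 3, 4, 5} — 5 values for 5 variables — and 1 appears only in V's list, so V = 1.
The 4 still-open variables together cover exactly {2, 3, 4, 5} — 4 values for 4 variables — and 5 appears only in U's list, so U = 5.
Determined: U=5, V=1. The other variables each still have more than one consistent value. That makes 2.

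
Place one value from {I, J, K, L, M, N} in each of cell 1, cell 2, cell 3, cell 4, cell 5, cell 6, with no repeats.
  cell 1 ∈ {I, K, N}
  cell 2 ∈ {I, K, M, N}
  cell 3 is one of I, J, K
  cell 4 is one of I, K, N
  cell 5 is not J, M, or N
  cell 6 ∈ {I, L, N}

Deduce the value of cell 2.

The 6 variables draw from only 6 values {I, J, K, L, M, N}, so each is used; only cell 3 can be J, hence cell 3 = J.
The 5 still-open variables together cover exactly {I, K, L, M, N} — 5 values for 5 variables — and M appears only in cell 2's list, so cell 2 = M.

M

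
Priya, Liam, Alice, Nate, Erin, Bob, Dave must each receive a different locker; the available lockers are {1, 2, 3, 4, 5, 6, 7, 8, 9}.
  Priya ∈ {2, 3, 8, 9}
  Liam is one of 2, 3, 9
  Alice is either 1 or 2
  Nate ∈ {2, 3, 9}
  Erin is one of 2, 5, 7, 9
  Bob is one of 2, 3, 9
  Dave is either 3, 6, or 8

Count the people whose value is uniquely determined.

3

The 3 variables Liam, Nate, Bob are confined to {2, 3, 9}, which locks those values in; drop them from Priya, Alice, Erin, Dave.
That leaves Priya = 8. Strike 8 from Dave.
Alice has just one choice, so Alice = 1.
That leaves Dave = 6.
Determined: Priya=8, Alice=1, Dave=6. The other people each still have more than one consistent value. That makes 3.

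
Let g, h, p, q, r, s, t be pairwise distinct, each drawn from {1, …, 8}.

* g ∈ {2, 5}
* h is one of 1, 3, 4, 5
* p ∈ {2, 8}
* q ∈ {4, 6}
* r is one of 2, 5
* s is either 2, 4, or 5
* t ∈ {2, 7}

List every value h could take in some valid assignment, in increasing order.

The 2 variables g and r are confined to {2, 5}, which locks those values in; drop them from h, p, s, t.
p must be 8 (only option left).
That leaves s = 4. Eliminate 4 elsewhere: h, q.
t must be 7 (only option left).
That leaves q = 6.
No further eliminations apply; h can still be any of 1, 3.

1, 3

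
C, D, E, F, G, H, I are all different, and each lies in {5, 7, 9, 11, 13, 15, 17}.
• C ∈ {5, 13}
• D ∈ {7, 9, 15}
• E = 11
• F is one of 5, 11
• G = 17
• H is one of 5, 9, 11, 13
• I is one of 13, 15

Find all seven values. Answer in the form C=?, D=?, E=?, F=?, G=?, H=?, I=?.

C=13, D=7, E=11, F=5, G=17, H=9, I=15

E's domain is down to {11}, so E = 11. So F, H can't be 11.
F has just one choice, so F = 5. So C, H can't be 5.
G must be 17 (only option left).
That leaves C = 13. Strike 13 from H, I.
H's domain is down to {9}, so H = 9. So D can't be 9.
I has just one choice, so I = 15. Remove 15 from D.
That leaves D = 7.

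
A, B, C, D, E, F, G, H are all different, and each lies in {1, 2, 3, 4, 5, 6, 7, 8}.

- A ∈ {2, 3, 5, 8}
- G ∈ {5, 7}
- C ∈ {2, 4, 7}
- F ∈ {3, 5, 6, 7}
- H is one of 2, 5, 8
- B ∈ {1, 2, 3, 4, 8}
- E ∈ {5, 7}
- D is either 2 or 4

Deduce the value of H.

8

Among the 8 variables, 1 fits only B (and all 8 values in {1, 2, 3, 4, 5, 6, 7, 8} must be used), so B = 1.
The 7 still-open variables draw from only 7 values {2, 3, 4, 5, 6, 7, 8}, so each is used; only F can be 6, hence F = 6.
The 6 still-open variables together cover exactly {2, 3, 4, 5, 7, 8} — 6 values for 6 variables — and 3 appears only in A's list, so A = 3.
The 5 still-open variables together cover exactly {2, 4, 5, 7, 8} — 5 values for 5 variables — and 8 appears only in H's list, so H = 8.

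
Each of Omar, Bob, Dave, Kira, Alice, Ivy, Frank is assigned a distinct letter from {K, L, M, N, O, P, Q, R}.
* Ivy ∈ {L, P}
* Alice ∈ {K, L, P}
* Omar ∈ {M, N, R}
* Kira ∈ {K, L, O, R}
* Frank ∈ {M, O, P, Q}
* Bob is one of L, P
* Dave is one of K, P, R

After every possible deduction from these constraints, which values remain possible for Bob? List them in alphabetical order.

L, P

Bob and Ivy between them cover only {L, P} — a naked pair. Remove those values from Dave, Kira, Alice, Frank.
Alice must be K (only option left). So Dave, Kira can't be K.
Dave must be R (only option left). So Omar, Kira can't be R.
Kira must be O (only option left). Remove O from Frank.
No further eliminations apply; Bob can still be any of L, P.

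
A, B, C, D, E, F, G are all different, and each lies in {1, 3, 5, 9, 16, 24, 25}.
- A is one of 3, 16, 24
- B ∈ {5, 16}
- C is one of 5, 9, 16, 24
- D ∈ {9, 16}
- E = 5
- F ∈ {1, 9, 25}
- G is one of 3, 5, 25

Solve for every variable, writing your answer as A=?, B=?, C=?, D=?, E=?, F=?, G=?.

A=3, B=16, C=24, D=9, E=5, F=1, G=25

E's domain is down to {5}, so E = 5. Strike 5 from B, C, G.
That leaves B = 16. Remove 16 from A, C, D.
That leaves D = 9. Strike 9 from C, F.
C's domain is down to {24}, so C = 24. Eliminate 24 elsewhere: A.
That leaves A = 3. Strike 3 from G.
G must be 25 (only option left). Remove 25 from F.
F must be 1 (only option left).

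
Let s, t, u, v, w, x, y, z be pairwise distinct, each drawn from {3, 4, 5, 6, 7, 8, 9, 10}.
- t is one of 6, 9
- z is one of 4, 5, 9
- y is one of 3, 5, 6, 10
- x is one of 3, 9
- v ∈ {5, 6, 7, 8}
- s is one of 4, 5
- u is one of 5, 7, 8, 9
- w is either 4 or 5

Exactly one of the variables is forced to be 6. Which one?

t

The 8 variables together cover exactly {3, 4, 5, 6, 7, 8, 9, 10} — 8 values for 8 variables — and 10 appears only in y's list, so y = 10.
Among the 7 still-open variables, 3 fits only x (and all 7 values in {3, 4, 5, 6, 7, 8, 9} must be used), so x = 3.
s and w share exactly the 2 values {4, 5}; by pigeonhole those values go to them, so strike 4, 5 from u, v, z.
z's domain is down to {9}, so z = 9. So t, u can't be 9.
So 6 goes to t.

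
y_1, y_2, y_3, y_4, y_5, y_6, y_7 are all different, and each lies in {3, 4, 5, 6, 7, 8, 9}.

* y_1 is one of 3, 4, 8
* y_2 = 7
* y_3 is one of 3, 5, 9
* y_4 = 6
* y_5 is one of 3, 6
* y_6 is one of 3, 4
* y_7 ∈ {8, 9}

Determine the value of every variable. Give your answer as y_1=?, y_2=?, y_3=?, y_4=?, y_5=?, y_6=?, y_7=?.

y_1=8, y_2=7, y_3=5, y_4=6, y_5=3, y_6=4, y_7=9

y_2 has just one choice, so y_2 = 7.
y_4 has just one choice, so y_4 = 6. Remove 6 from y_5.
That leaves y_5 = 3. So y_1, y_3, y_6 can't be 3.
y_6's domain is down to {4}, so y_6 = 4. Strike 4 from y_1.
y_1 must be 8 (only option left). Strike 8 from y_7.
y_7 has just one choice, so y_7 = 9. Remove 9 from y_3.
y_3 has just one choice, so y_3 = 5.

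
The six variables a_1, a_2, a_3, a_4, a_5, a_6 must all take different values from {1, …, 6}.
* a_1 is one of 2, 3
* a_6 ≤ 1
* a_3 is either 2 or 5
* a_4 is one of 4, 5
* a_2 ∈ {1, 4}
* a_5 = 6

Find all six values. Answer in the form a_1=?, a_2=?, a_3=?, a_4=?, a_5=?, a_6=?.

a_1=3, a_2=4, a_3=2, a_4=5, a_5=6, a_6=1

a_5's domain is down to {6}, so a_5 = 6.
a_6's domain is down to {1}, so a_6 = 1. Remove 1 from a_2.
a_2's domain is down to {4}, so a_2 = 4. Remove 4 from a_4.
a_4 must be 5 (only option left). So a_3 can't be 5.
a_3 must be 2 (only option left). Strike 2 from a_1.
That leaves a_1 = 3.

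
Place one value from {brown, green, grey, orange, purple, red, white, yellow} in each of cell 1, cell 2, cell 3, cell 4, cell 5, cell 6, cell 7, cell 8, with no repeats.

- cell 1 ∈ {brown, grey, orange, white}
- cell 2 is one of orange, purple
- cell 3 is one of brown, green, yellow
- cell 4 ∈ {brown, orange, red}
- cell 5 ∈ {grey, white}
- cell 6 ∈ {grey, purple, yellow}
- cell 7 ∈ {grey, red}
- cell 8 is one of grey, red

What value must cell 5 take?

The 8 variables draw from only 8 values {brown, green, grey, orange, purple, red, white, yellow}, so each is used; only cell 3 can be green, hence cell 3 = green.
The 7 still-open variables together cover exactly {brown, grey, orange, purple, red, white, yellow} — 7 values for 7 variables — and yellow appears only in cell 6's list, so cell 6 = yellow.
The 6 still-open variables draw from only 6 values {brown, grey, orange, purple, red, white}, so each is used; only cell 2 can be purple, hence cell 2 = purple.
cell 7 and cell 8 between them cover only {grey, red} — a naked pair. Remove those values from cell 1, cell 4, cell 5.
So cell 5 = white.

white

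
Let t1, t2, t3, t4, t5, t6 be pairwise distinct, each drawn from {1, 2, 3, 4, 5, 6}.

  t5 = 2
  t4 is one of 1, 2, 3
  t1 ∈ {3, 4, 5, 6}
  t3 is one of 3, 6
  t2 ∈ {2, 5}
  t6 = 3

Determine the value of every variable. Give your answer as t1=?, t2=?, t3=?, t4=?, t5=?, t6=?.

t1=4, t2=5, t3=6, t4=1, t5=2, t6=3

t5 must be 2 (only option left). Eliminate 2 elsewhere: t2, t4.
t6 must be 3 (only option left). So t1, t3, t4 can't be 3.
That leaves t2 = 5. Eliminate 5 elsewhere: t1.
That leaves t3 = 6. Strike 6 from t1.
t4 has just one choice, so t4 = 1.
t1 must be 4 (only option left).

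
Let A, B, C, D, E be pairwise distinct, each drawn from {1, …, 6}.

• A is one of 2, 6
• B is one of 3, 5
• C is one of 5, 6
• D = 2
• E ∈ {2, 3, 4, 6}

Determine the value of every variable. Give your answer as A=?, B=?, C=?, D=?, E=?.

A=6, B=3, C=5, D=2, E=4

D must be 2 (only option left). So A, E can't be 2.
A's domain is down to {6}, so A = 6. Strike 6 from C, E.
C's domain is down to {5}, so C = 5. Remove 5 from B.
That leaves B = 3. Strike 3 from E.
That leaves E = 4.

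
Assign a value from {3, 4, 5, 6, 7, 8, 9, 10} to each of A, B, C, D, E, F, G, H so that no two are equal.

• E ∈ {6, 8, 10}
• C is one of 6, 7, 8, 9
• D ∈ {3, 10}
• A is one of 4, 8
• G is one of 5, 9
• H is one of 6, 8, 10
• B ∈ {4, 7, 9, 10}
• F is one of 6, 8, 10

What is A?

4

The 8 variables together cover exactly {3, 4, 5, 6, 7, 8, 9, 10} — 8 values for 8 variables — and 3 appears only in D's list, so D = 3.
The 7 still-open variables together cover exactly {4, 5, 6, 7, 8, 9, 10} — 7 values for 7 variables — and 5 appears only in G's list, so G = 5.
E, F, H share exactly the 3 values {6, 8, 10}; by pigeonhole those values go to them, so strike 6, 8, 10 from A, B, C.
So A = 4.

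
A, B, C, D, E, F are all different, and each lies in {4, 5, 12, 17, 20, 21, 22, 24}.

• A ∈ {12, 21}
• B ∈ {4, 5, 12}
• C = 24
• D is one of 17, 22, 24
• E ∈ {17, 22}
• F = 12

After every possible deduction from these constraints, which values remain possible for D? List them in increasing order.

17, 22

C's domain is down to {24}, so C = 24. Eliminate 24 elsewhere: D.
That leaves F = 12. Strike 12 from A, B.
A has just one choice, so A = 21.
No further eliminations apply; D can still be any of 17, 22.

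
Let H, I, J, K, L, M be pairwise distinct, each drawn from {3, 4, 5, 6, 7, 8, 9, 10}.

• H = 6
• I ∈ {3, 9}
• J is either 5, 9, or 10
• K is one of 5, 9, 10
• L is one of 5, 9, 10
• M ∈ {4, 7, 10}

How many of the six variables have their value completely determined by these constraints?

H has just one choice, so H = 6.
The 3 variables J, K, L are confined to {5, 9, 10}, which locks those values in; drop them from I, M.
I must be 3 (only option left).
Determined: H=6, I=3. The other variables each still have more than one consistent value. That makes 2.

2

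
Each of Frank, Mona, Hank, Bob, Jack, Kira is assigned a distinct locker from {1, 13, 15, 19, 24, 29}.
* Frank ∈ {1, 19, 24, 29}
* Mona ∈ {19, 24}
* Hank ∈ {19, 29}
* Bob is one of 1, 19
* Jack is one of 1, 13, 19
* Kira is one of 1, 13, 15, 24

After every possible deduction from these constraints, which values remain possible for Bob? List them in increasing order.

The 6 variables together cover exactly {1, 13, 15, 19, 24, 29} — 6 values for 6 variables — and 15 appears only in Kira's list, so Kira = 15.
The 5 still-open variables draw from only 5 values {1, 13, 19, 24, 29}, so each is used; only Jack can be 13, hence Jack = 13.
No further eliminations apply; Bob can still be any of 1, 19.

1, 19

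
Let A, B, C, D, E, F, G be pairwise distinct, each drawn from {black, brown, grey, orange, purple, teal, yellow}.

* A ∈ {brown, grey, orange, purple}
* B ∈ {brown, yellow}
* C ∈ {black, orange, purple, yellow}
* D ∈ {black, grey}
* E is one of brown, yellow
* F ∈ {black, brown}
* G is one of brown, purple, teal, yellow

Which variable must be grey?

The 7 variables draw from only 7 values {black, brown, grey, orange, purple, teal, yellow}, so each is used; only G can be teal, hence G = teal.
B and E between them cover only {brown, yellow} — a naked pair. Remove those values from A, C, F.
That leaves F = black. Remove black from C, D.
So grey goes to D.

D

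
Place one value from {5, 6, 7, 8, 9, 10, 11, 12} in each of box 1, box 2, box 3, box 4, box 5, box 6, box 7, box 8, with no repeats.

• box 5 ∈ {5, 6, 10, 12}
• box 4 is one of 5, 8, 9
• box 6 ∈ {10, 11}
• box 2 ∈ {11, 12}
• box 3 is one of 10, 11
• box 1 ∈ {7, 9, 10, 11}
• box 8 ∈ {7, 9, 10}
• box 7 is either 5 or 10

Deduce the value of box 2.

The 8 variables draw from only 8 values {5, 6, 7, 8, 9, 10, 11, 12}, so each is used; only box 5 can be 6, hence box 5 = 6.
The 7 still-open variables draw from only 7 values {5, 7, 8, 9, 10, 11, 12}, so each is used; only box 4 can be 8, hence box 4 = 8.
Among the 6 still-open variables, 5 fits only box 7 (and all 6 values in {5, 7, 9, 10, 11, 12} must be used), so box 7 = 5.
The 5 still-open variables together cover exactly {7, 9, 10, 11, 12} — 5 values for 5 variables — and 12 appears only in box 2's list, so box 2 = 12.

12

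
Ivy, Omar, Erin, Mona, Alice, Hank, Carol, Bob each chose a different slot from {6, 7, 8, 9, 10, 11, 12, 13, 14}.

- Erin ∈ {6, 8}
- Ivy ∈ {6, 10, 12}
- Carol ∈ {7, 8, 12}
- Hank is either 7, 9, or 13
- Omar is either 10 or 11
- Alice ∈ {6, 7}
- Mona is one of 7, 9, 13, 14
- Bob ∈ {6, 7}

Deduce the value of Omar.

11

Alice and Bob between them cover only {6, 7} — a naked pair. Remove those values from Ivy, Erin, Mona, Hank, Carol.
Erin's domain is down to {8}, so Erin = 8. Strike 8 from Carol.
Carol has just one choice, so Carol = 12. So Ivy can't be 12.
Ivy has just one choice, so Ivy = 10. Remove 10 from Omar.
So Omar = 11.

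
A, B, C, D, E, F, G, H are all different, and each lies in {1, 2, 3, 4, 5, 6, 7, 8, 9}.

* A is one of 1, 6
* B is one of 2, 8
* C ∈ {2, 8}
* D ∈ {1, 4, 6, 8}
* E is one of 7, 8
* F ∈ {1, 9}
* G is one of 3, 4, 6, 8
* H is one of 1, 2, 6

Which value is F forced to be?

9

Among the 8 variables, 3 fits only G (and all 8 values in {1, 2, 3, 4, 6, 7, 8, 9} must be used), so G = 3.
The 7 still-open variables together cover exactly {1, 2, 4, 6, 7, 8, 9} — 7 values for 7 variables — and 4 appears only in D's list, so D = 4.
Among the 6 still-open variables, 7 fits only E (and all 6 values in {1, 2, 6, 7, 8, 9} must be used), so E = 7.
Among the 5 still-open variables, 9 fits only F (and all 5 values in {1, 2, 6, 8, 9} must be used), so F = 9.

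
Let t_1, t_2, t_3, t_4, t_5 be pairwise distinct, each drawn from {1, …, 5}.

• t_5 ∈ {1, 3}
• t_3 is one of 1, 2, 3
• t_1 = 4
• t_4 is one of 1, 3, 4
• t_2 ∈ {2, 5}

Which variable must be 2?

t_3

t_1's domain is down to {4}, so t_1 = 4. Strike 4 from t_4.
The 4 still-open variables together cover exactly {1, 2, 3, 5} — 4 values for 4 variables — and 5 appears only in t_2's list, so t_2 = 5.
Among the 3 still-open variables, 2 fits only t_3 (and all 3 values in {1, 2, 3} must be used), so t_3 = 2.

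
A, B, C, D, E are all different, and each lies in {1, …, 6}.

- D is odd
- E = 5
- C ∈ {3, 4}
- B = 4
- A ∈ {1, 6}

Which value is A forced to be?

B has just one choice, so B = 4. Remove 4 from C.
C's domain is down to {3}, so C = 3. So D can't be 3.
E's domain is down to {5}, so E = 5. Remove 5 from D.
D's domain is down to {1}, so D = 1. Strike 1 from A.
So A = 6.

6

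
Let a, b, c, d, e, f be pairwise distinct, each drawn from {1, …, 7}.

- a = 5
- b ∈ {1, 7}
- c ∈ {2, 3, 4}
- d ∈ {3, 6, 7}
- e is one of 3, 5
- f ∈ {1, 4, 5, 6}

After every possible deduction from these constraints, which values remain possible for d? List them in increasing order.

a must be 5 (only option left). So e, f can't be 5.
e must be 3 (only option left). So c, d can't be 3.
No further eliminations apply; d can still be any of 6, 7.

6, 7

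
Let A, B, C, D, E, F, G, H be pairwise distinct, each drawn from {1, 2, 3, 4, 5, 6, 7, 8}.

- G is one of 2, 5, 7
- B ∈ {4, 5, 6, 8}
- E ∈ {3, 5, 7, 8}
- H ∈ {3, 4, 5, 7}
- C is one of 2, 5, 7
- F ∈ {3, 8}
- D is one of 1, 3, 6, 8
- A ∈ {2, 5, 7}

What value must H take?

4

Among the 8 variables, 1 fits only D (and all 8 values in {1, 2, 3, 4, 5, 6, 7, 8} must be used), so D = 1.
Among the 7 still-open variables, 6 fits only B (and all 7 values in {2, 3, 4, 5, 6, 7, 8} must be used), so B = 6.
The 6 still-open variables together cover exactly {2, 3, 4, 5, 7, 8} — 6 values for 6 variables — and 4 appears only in H's list, so H = 4.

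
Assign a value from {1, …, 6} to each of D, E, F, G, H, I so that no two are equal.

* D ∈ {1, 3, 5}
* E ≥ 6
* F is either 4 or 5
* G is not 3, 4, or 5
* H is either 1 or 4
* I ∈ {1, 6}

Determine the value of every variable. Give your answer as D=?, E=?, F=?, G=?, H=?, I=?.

D=3, E=6, F=5, G=2, H=4, I=1

E has just one choice, so E = 6. Remove 6 from G, I.
I must be 1 (only option left). So D, G, H can't be 1.
G's domain is down to {2}, so G = 2.
H's domain is down to {4}, so H = 4. Remove 4 from F.
F has just one choice, so F = 5. Remove 5 from D.
D has just one choice, so D = 3.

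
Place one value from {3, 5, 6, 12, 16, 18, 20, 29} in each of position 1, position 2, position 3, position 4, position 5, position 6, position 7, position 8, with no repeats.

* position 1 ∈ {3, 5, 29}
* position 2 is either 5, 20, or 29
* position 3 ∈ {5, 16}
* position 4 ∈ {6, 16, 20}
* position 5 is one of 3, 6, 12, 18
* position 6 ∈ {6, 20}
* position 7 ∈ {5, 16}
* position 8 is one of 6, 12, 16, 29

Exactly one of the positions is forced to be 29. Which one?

position 2

The 8 variables draw from only 8 values {3, 5, 6, 12, 16, 18, 20, 29}, so each is used; only position 5 can be 18, hence position 5 = 18.
Among the 7 still-open variables, 3 fits only position 1 (and all 7 values in {3, 5, 6, 12, 16, 20, 29} must be used), so position 1 = 3.
The 6 still-open variables draw from only 6 values {5, 6, 12, 16, 20, 29}, so each is used; only position 8 can be 12, hence position 8 = 12.
Among the 5 still-open variables, 29 fits only position 2 (and all 5 values in {5, 6, 16, 20, 29} must be used), so position 2 = 29.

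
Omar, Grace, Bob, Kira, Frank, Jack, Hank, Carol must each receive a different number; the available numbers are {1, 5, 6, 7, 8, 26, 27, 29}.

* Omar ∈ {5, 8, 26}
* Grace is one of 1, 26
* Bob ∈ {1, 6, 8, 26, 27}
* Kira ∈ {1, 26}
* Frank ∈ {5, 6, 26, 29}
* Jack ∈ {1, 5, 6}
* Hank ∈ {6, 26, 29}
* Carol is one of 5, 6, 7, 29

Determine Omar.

The 8 variables draw from only 8 values {1, 5, 6, 7, 8, 26, 27, 29}, so each is used; only Carol can be 7, hence Carol = 7.
The 7 still-open variables draw from only 7 values {1, 5, 6, 8, 26, 27, 29}, so each is used; only Bob can be 27, hence Bob = 27.
Among the 6 still-open variables, 8 fits only Omar (and all 6 values in {1, 5, 6, 8, 26, 29} must be used), so Omar = 8.

8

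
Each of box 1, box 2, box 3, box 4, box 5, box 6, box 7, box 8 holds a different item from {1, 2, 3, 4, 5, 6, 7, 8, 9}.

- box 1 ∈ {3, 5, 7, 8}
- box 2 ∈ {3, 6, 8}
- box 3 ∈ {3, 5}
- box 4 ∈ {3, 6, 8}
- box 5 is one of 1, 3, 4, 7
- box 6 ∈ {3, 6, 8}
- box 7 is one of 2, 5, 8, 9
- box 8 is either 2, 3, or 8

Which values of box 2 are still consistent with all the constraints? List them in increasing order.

box 2, box 4, box 6 share exactly the 3 values {3, 6, 8}; by pigeonhole those values go to them, so strike 3, 6, 8 from box 1, box 3, box 5, box 7, box 8.
box 3 must be 5 (only option left). Eliminate 5 elsewhere: box 1, box 7.
That leaves box 8 = 2. Strike 2 from box 7.
box 1's domain is down to {7}, so box 1 = 7. Remove 7 from box 5.
box 7 has just one choice, so box 7 = 9.
No further eliminations apply; box 2 can still be any of 3, 6, 8.

3, 6, 8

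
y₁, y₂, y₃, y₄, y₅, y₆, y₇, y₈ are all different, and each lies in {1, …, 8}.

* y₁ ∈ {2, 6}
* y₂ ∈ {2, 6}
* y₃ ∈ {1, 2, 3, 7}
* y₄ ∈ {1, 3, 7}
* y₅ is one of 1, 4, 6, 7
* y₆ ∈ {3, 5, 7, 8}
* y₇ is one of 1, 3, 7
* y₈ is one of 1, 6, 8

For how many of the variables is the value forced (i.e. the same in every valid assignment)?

Among the 8 variables, 4 fits only y₅ (and all 8 values in {1, 2, 3, 4, 5, 6, 7, 8} must be used), so y₅ = 4.
Among the 7 still-open variables, 5 fits only y₆ (and all 7 values in {1, 2, 3, 5, 6, 7, 8} must be used), so y₆ = 5.
The 6 still-open variables draw from only 6 values {1, 2, 3, 6, 7, 8}, so each is used; only y₈ can be 8, hence y₈ = 8.
y₁ and y₂ between them cover only {2, 6} — a naked pair. Remove those values from y₃.
Determined: y₅=4, y₆=5, y₈=8. The other variables each still have more than one consistent value. That makes 3.

3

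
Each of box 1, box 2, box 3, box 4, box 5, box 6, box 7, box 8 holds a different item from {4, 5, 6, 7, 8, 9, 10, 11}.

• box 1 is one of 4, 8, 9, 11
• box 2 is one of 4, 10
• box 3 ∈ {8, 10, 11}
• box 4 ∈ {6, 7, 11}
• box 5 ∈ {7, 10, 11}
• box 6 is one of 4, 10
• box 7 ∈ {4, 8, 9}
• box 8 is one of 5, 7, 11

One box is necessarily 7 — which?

box 5

The 8 variables draw from only 8 values {4, 5, 6, 7, 8, 9, 10, 11}, so each is used; only box 8 can be 5, hence box 8 = 5.
The 7 still-open variables together cover exactly {4, 6, 7, 8, 9, 10, 11} — 7 values for 7 variables — and 6 appears only in box 4's list, so box 4 = 6.
Among the 6 still-open variables, 7 fits only box 5 (and all 6 values in {4, 7, 8, 9, 10, 11} must be used), so box 5 = 7.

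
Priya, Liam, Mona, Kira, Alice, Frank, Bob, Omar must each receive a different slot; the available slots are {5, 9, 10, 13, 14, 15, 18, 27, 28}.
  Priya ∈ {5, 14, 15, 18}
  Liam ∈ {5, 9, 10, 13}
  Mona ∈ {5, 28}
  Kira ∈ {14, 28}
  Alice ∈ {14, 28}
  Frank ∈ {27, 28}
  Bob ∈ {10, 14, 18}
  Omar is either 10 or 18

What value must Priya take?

15

Kira and Alice between them cover only {14, 28} — a naked pair. Remove those values from Priya, Mona, Frank, Bob.
That leaves Mona = 5. Eliminate 5 elsewhere: Priya, Liam.
That leaves Frank = 27.
Bob and Omar share exactly the 2 values {10, 18}; by pigeonhole those values go to them, so strike 10, 18 from Priya, Liam.
So Priya = 15.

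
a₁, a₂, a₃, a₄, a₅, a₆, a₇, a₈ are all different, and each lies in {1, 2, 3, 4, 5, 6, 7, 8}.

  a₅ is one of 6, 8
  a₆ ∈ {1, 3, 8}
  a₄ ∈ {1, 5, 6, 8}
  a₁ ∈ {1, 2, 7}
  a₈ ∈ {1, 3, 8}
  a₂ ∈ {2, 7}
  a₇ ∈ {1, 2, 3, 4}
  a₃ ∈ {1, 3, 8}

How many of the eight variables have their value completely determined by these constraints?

Among the 8 variables, 4 fits only a₇ (and all 8 values in {1, 2, 3, 4, 5, 6, 7, 8} must be used), so a₇ = 4.
The 7 still-open variables draw from only 7 values {1, 2, 3, 5, 6, 7, 8}, so each is used; only a₄ can be 5, hence a₄ = 5.
The 6 still-open variables draw from only 6 values {1, 2, 3, 6, 7, 8}, so each is used; only a₅ can be 6, hence a₅ = 6.
a₃, a₆, a₈ between them cover only {1, 3, 8} — a naked triple. Remove those values from a₁.
Determined: a₄=5, a₅=6, a₇=4. The other variables each still have more than one consistent value. That makes 3.

3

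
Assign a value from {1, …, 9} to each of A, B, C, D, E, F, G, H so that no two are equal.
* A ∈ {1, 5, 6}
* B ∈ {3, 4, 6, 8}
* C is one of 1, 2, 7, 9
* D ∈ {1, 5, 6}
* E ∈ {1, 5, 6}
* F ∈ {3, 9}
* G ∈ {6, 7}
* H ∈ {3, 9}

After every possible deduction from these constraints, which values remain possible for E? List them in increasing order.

1, 5, 6

F and H share exactly the 2 values {3, 9}; by pigeonhole those values go to them, so strike 3, 9 from B, C.
A, D, E share exactly the 3 values {1, 5, 6}; by pigeonhole those values go to them, so strike 1, 5, 6 from B, C, G.
G's domain is down to {7}, so G = 7. Remove 7 from C.
C's domain is down to {2}, so C = 2.
No further eliminations apply; E can still be any of 1, 5, 6.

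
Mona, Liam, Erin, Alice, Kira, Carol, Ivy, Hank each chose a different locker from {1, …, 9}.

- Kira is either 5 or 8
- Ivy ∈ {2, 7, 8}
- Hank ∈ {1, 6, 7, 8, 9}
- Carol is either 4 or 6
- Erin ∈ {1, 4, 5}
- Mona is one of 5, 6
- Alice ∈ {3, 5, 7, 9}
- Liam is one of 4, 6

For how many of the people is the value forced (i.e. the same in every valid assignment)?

Liam and Carol share exactly the 2 values {4, 6}; by pigeonhole those values go to them, so strike 4, 6 from Mona, Erin, Hank.
Mona must be 5 (only option left). Remove 5 from Erin, Alice, Kira.
Erin's domain is down to {1}, so Erin = 1. So Hank can't be 1.
That leaves Kira = 8. Eliminate 8 elsewhere: Ivy, Hank.
Determined: Mona=5, Erin=1, Kira=8. The other people each still have more than one consistent value. That makes 3.

3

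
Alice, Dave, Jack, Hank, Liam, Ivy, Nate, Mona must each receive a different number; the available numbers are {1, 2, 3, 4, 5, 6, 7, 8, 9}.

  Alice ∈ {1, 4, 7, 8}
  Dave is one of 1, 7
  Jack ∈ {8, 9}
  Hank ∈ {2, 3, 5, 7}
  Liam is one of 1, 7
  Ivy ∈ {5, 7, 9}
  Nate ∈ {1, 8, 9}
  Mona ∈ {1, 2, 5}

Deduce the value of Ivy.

Among the 8 variables, 3 fits only Hank (and all 8 values in {1, 2, 3, 4, 5, 7, 8, 9} must be used), so Hank = 3.
Among the 7 still-open variables, 2 fits only Mona (and all 7 values in {1, 2, 4, 5, 7, 8, 9} must be used), so Mona = 2.
The 6 still-open variables draw from only 6 values {1, 4, 5, 7, 8, 9}, so each is used; only Alice can be 4, hence Alice = 4.
The 5 still-open variables draw from only 5 values {1, 5, 7, 8, 9}, so each is used; only Ivy can be 5, hence Ivy = 5.

5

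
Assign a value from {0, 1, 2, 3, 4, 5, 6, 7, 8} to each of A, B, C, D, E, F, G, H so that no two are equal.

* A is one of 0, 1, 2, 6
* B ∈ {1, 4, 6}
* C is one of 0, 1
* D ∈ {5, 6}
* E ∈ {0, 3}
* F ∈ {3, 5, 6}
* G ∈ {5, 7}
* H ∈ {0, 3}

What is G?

7

Among the 8 variables, 2 fits only A (and all 8 values in {0, 1, 2, 3, 4, 5, 6, 7} must be used), so A = 2.
Among the 7 still-open variables, 4 fits only B (and all 7 values in {0, 1, 3, 4, 5, 6, 7} must be used), so B = 4.
The 6 still-open variables together cover exactly {0, 1, 3, 5, 6, 7} — 6 values for 6 variables — and 1 appears only in C's list, so C = 1.
Among the 5 still-open variables, 7 fits only G (and all 5 values in {0, 3, 5, 6, 7} must be used), so G = 7.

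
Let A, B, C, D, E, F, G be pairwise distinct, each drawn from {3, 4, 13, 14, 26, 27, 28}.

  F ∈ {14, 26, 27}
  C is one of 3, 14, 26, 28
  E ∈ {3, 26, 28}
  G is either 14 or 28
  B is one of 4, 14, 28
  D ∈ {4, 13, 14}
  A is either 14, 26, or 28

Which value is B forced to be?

4

Among the 7 variables, 13 fits only D (and all 7 values in {3, 4, 13, 14, 26, 27, 28} must be used), so D = 13.
Among the 6 still-open variables, 4 fits only B (and all 6 values in {3, 4, 14, 26, 27, 28} must be used), so B = 4.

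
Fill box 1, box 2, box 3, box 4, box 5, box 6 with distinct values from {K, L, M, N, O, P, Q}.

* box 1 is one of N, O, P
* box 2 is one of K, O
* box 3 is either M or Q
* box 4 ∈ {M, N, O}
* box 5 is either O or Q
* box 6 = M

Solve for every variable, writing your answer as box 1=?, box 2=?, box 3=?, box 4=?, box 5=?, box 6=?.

box 6 must be M (only option left). Strike M from box 3, box 4.
box 3 must be Q (only option left). Strike Q from box 5.
That leaves box 5 = O. Remove O from box 1, box 2, box 4.
That leaves box 2 = K.
That leaves box 4 = N. Strike N from box 1.
That leaves box 1 = P.

box 1=P, box 2=K, box 3=Q, box 4=N, box 5=O, box 6=M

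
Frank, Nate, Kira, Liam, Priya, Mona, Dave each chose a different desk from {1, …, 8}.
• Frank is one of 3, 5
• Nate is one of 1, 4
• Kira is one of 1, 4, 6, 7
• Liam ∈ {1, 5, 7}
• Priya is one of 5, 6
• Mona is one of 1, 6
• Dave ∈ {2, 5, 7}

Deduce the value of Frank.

Among the 7 variables, 2 fits only Dave (and all 7 values in {1, 2, 3, 4, 5, 6, 7} must be used), so Dave = 2.
Among the 6 still-open variables, 3 fits only Frank (and all 6 values in {1, 3, 4, 5, 6, 7} must be used), so Frank = 3.

3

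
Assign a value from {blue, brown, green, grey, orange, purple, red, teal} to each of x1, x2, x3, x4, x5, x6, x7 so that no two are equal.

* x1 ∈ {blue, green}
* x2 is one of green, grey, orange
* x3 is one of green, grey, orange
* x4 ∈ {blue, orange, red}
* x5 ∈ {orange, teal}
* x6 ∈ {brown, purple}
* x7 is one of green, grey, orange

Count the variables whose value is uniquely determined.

x2, x3, x7 between them cover only {green, grey, orange} — a naked triple. Remove those values from x1, x4, x5.
That leaves x1 = blue. Remove blue from x4.
x4's domain is down to {red}, so x4 = red.
x5 has just one choice, so x5 = teal.
Determined: x1=blue, x4=red, x5=teal. The other variables each still have more than one consistent value. That makes 3.

3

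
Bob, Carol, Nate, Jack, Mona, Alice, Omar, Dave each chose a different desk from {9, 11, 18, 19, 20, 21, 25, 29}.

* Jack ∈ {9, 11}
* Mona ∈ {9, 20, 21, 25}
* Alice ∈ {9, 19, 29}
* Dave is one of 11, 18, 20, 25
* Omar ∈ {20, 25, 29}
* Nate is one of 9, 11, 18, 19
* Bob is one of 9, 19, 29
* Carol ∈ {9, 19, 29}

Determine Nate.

18

Among the 8 variables, 21 fits only Mona (and all 8 values in {9, 11, 18, 19, 20, 21, 25, 29} must be used), so Mona = 21.
Bob, Carol, Alice share exactly the 3 values {9, 19, 29}; by pigeonhole those values go to them, so strike 9, 19, 29 from Nate, Jack, Omar.
Jack has just one choice, so Jack = 11. Remove 11 from Nate, Dave.
So Nate = 18.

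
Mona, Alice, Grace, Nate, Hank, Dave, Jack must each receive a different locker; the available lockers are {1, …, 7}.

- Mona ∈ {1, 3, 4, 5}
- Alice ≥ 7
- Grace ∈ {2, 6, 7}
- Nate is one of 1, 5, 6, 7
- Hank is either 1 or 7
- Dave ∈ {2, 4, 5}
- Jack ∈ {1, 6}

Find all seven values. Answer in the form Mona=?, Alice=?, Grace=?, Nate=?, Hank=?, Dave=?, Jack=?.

Mona=3, Alice=7, Grace=2, Nate=5, Hank=1, Dave=4, Jack=6

Alice must be 7 (only option left). Remove 7 from Grace, Nate, Hank.
That leaves Hank = 1. Strike 1 from Mona, Nate, Jack.
That leaves Jack = 6. Eliminate 6 elsewhere: Grace, Nate.
Grace must be 2 (only option left). Strike 2 from Dave.
Nate's domain is down to {5}, so Nate = 5. Strike 5 from Mona, Dave.
Dave's domain is down to {4}, so Dave = 4. Strike 4 from Mona.
Mona's domain is down to {3}, so Mona = 3.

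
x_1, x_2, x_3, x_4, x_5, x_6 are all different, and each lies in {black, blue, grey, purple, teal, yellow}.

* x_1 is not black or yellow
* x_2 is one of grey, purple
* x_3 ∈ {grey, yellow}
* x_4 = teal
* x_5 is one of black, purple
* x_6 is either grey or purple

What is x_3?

yellow

x_4 has just one choice, so x_4 = teal. Strike teal from x_1.
The 5 still-open variables draw from only 5 values {black, blue, grey, purple, yellow}, so each is used; only x_5 can be black, hence x_5 = black.
The 4 still-open variables draw from only 4 values {blue, grey, purple, yellow}, so each is used; only x_1 can be blue, hence x_1 = blue.
Among the 3 still-open variables, yellow fits only x_3 (and all 3 values in {grey, purple, yellow} must be used), so x_3 = yellow.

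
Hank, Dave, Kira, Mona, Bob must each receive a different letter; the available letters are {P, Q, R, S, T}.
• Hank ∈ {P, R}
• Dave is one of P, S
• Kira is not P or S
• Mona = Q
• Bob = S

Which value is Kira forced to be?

T

Mona has just one choice, so Mona = Q. Eliminate Q elsewhere: Kira.
Bob has just one choice, so Bob = S. So Dave can't be S.
Dave's domain is down to {P}, so Dave = P. Strike P from Hank.
Hank has just one choice, so Hank = R. Remove R from Kira.
So Kira = T.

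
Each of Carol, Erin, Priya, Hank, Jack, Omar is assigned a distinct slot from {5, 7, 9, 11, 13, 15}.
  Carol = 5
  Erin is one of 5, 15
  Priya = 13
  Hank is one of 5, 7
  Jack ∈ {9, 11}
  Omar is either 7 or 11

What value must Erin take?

15

Carol must be 5 (only option left). Remove 5 from Erin, Hank.
So Erin = 15.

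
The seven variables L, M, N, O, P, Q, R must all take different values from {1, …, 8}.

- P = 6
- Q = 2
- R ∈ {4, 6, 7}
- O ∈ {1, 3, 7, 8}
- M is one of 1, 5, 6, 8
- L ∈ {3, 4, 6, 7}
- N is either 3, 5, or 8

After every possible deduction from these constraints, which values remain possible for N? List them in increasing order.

3, 5, 8

P has just one choice, so P = 6. Strike 6 from L, M, R.
That leaves Q = 2.
No further eliminations apply; N can still be any of 3, 5, 8.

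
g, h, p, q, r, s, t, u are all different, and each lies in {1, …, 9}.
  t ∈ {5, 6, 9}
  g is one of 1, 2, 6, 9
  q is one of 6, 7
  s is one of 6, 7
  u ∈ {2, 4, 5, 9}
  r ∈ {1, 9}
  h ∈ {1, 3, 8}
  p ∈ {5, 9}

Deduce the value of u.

4

The 2 variables q and s are confined to {6, 7}, which locks those values in; drop them from g, t.
p and t between them cover only {5, 9} — a naked pair. Remove those values from g, r, u.
r has just one choice, so r = 1. Remove 1 from g, h.
g's domain is down to {2}, so g = 2. So u can't be 2.
So u = 4.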